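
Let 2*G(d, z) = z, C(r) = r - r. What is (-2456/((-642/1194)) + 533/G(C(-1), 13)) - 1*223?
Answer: 473657/107 ≈ 4426.7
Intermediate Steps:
C(r) = 0
G(d, z) = z/2
(-2456/((-642/1194)) + 533/G(C(-1), 13)) - 1*223 = (-2456/((-642/1194)) + 533/(((1/2)*13))) - 1*223 = (-2456/((-642*1/1194)) + 533/(13/2)) - 223 = (-2456/(-107/199) + 533*(2/13)) - 223 = (-2456*(-199/107) + 82) - 223 = (488744/107 + 82) - 223 = 497518/107 - 223 = 473657/107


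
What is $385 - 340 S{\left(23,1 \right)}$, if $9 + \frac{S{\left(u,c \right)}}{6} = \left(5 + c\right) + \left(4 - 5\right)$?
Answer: $8545$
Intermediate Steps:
$S{\left(u,c \right)} = -30 + 6 c$ ($S{\left(u,c \right)} = -54 + 6 \left(\left(5 + c\right) + \left(4 - 5\right)\right) = -54 + 6 \left(\left(5 + c\right) - 1\right) = -54 + 6 \left(4 + c\right) = -54 + \left(24 + 6 c\right) = -30 + 6 c$)
$385 - 340 S{\left(23,1 \right)} = 385 - 340 \left(-30 + 6 \cdot 1\right) = 385 - 340 \left(-30 + 6\right) = 385 - -8160 = 385 + 8160 = 8545$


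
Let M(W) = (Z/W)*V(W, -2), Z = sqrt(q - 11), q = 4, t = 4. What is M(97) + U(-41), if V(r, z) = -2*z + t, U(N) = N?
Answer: -41 + 8*I*sqrt(7)/97 ≈ -41.0 + 0.21821*I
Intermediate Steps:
V(r, z) = 4 - 2*z (V(r, z) = -2*z + 4 = 4 - 2*z)
Z = I*sqrt(7) (Z = sqrt(4 - 11) = sqrt(-7) = I*sqrt(7) ≈ 2.6458*I)
M(W) = 8*I*sqrt(7)/W (M(W) = ((I*sqrt(7))/W)*(4 - 2*(-2)) = (I*sqrt(7)/W)*(4 + 4) = (I*sqrt(7)/W)*8 = 8*I*sqrt(7)/W)
M(97) + U(-41) = 8*I*sqrt(7)/97 - 41 = -41 + 8*I*sqrt(7)/97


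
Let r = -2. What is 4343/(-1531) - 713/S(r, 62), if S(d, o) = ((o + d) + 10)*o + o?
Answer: -651919/217402 ≈ -2.9987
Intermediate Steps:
S(d, o) = o + o*(10 + d + o) (S(d, o) = ((d + o) + 10)*o + o = (10 + d + o)*o + o = o*(10 + d + o) + o = o + o*(10 + d + o))
4343/(-1531) - 713/S(r, 62) = 4343/(-1531) - 713*1/(62*(11 - 2 + 62)) = 4343*(-1/1531) - 713/(62*71) = -4343/1531 - 713/4402 = -4343/1531 - 713*1/4402 = -4343/1531 - 23/142 = -651919/217402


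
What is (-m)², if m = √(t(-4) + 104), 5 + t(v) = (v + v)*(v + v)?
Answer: 163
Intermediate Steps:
t(v) = -5 + 4*v² (t(v) = -5 + (v + v)*(v + v) = -5 + (2*v)*(2*v) = -5 + 4*v²)
m = √163 (m = √((-5 + 4*(-4)²) + 104) = √((-5 + 4*16) + 104) = √((-5 + 64) + 104) = √(59 + 104) = √163 ≈ 12.767)
(-m)² = (-√163)² = 163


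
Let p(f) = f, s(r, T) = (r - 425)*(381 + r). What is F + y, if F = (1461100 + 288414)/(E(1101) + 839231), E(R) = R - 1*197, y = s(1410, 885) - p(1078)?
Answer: 1481207642209/840135 ≈ 1.7631e+6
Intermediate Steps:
s(r, T) = (-425 + r)*(381 + r)
y = 1763057 (y = (-161925 + 1410² - 44*1410) - 1*1078 = (-161925 + 1988100 - 62040) - 1078 = 1764135 - 1078 = 1763057)
E(R) = -197 + R (E(R) = R - 197 = -197 + R)
F = 1749514/840135 (F = (1461100 + 288414)/((-197 + 1101) + 839231) = 1749514/(904 + 839231) = 1749514/840135 ≈ 2.0824)
F + y = 1749514/840135 + 1763057 = 1481207642209/840135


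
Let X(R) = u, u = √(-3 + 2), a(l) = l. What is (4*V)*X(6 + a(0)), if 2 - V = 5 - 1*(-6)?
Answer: -36*I ≈ -36.0*I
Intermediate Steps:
V = -9 (V = 2 - (5 - 1*(-6)) = 2 - (5 + 6) = 2 - 1*11 = 2 - 11 = -9)
u = I (u = √(-1) = I ≈ 1.0*I)
X(R) = I
(4*V)*X(6 + a(0)) = (4*(-9))*I = -36*I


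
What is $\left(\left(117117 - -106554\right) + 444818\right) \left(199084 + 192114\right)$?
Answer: $261511559822$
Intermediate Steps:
$\left(\left(117117 - -106554\right) + 444818\right) \left(199084 + 192114\right) = \left(\left(117117 + 106554\right) + 444818\right) 391198 = \left(223671 + 444818\right) 391198 = 668489 \cdot 391198 = 261511559822$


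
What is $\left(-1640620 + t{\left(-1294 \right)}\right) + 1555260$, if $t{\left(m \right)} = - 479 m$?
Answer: $534466$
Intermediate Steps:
$\left(-1640620 + t{\left(-1294 \right)}\right) + 1555260 = \left(-1640620 - -619826\right) + 1555260 = \left(-1640620 + 619826\right) + 1555260 = -1020794 + 1555260 = 534466$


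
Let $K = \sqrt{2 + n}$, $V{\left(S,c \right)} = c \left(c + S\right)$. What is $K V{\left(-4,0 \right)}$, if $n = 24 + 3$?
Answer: $0$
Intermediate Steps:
$n = 27$
$V{\left(S,c \right)} = c \left(S + c\right)$
$K = \sqrt{29}$ ($K = \sqrt{2 + 27} = \sqrt{29} \approx 5.3852$)
$K V{\left(-4,0 \right)} = \sqrt{29} \cdot 0 \left(-4 + 0\right) = \sqrt{29} \cdot 0 \left(-4\right) = \sqrt{29} \cdot 0 = 0$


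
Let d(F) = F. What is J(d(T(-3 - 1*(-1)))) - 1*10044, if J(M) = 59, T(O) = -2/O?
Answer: -9985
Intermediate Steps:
J(d(T(-3 - 1*(-1)))) - 1*10044 = 59 - 1*10044 = 59 - 10044 = -9985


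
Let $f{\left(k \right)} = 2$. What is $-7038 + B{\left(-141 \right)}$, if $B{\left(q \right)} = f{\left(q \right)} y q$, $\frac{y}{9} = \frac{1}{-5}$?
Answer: $- \frac{32652}{5} \approx -6530.4$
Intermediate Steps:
$y = - \frac{9}{5}$ ($y = \frac{9}{-5} = 9 \left(- \frac{1}{5}\right) = - \frac{9}{5} \approx -1.8$)
$B{\left(q \right)} = - \frac{18 q}{5}$ ($B{\left(q \right)} = 2 \left(- \frac{9}{5}\right) q = - \frac{18 q}{5}$)
$-7038 + B{\left(-141 \right)} = -7038 - - \frac{2538}{5} = -7038 + \frac{2538}{5} = - \frac{32652}{5}$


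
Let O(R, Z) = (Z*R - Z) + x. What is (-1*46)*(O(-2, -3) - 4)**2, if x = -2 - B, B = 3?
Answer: 0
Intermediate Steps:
x = -5 (x = -2 - 1*3 = -2 - 3 = -5)
O(R, Z) = -5 - Z + R*Z (O(R, Z) = (Z*R - Z) - 5 = (R*Z - Z) - 5 = (-Z + R*Z) - 5 = -5 - Z + R*Z)
(-1*46)*(O(-2, -3) - 4)**2 = (-1*46)*((-5 - 1*(-3) - 2*(-3)) - 4)**2 = -46*((-5 + 3 + 6) - 4)**2 = -46*(4 - 4)**2 = -46*0**2 = -46*0 = 0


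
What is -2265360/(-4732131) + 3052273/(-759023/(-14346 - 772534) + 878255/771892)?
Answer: 731078610603485037197520/503563835138288083 ≈ 1.4518e+6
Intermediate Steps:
-2265360/(-4732131) + 3052273/(-759023/(-14346 - 772534) + 878255/771892) = -2265360*(-1/4732131) + 3052273/(-759023/(-786880) + 878255*(1/771892)) = 755120/1577377 + 3052273/(-759023*(-1/786880) + 878255/771892) = 755120/1577377 + 3052273/(759023/786880 + 878255/771892) = 755120/1577377 + 3052273/(319241268979/151846594240) = 755120/1577377 + 3052273*(151846594240/319241268979) = 755120/1577377 + 463477259740707520/319241268979 = 731078610603485037197520/503563835138288083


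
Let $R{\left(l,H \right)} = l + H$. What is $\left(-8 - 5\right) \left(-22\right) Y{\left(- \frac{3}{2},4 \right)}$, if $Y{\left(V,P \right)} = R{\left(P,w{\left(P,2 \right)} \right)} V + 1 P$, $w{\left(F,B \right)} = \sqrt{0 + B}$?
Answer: $-572 - 429 \sqrt{2} \approx -1178.7$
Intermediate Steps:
$w{\left(F,B \right)} = \sqrt{B}$
$R{\left(l,H \right)} = H + l$
$Y{\left(V,P \right)} = P + V \left(P + \sqrt{2}\right)$ ($Y{\left(V,P \right)} = \left(\sqrt{2} + P\right) V + 1 P = \left(P + \sqrt{2}\right) V + P = V \left(P + \sqrt{2}\right) + P = P + V \left(P + \sqrt{2}\right)$)
$\left(-8 - 5\right) \left(-22\right) Y{\left(- \frac{3}{2},4 \right)} = \left(-8 - 5\right) \left(-22\right) \left(4 + - \frac{3}{2} \left(4 + \sqrt{2}\right)\right) = \left(-13\right) \left(-22\right) \left(4 + \left(-3\right) \frac{1}{2} \left(4 + \sqrt{2}\right)\right) = 286 \left(4 - \frac{3 \left(4 + \sqrt{2}\right)}{2}\right) = 286 \left(4 - \left(6 + \frac{3 \sqrt{2}}{2}\right)\right) = 286 \left(-2 - \frac{3 \sqrt{2}}{2}\right) = -572 - 429 \sqrt{2}$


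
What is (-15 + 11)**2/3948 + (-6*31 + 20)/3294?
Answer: -25111/541863 ≈ -0.046342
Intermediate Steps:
(-15 + 11)**2/3948 + (-6*31 + 20)/3294 = (-4)**2*(1/3948) + (-186 + 20)*(1/3294) = 16*(1/3948) - 166*1/3294 = 4/987 - 83/1647 = -25111/541863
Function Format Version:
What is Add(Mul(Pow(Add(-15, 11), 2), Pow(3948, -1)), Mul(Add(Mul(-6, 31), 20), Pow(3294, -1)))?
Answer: Rational(-25111, 541863) ≈ -0.046342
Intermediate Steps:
Add(Mul(Pow(Add(-15, 11), 2), Pow(3948, -1)), Mul(Add(Mul(-6, 31), 20), Pow(3294, -1))) = Add(Mul(Pow(-4, 2), Rational(1, 3948)), Mul(Add(-186, 20), Rational(1, 3294))) = Add(Mul(16, Rational(1, 3948)), Mul(-166, Rational(1, 3294))) = Add(Rational(4, 987), Rational(-83, 1647)) = Rational(-25111, 541863)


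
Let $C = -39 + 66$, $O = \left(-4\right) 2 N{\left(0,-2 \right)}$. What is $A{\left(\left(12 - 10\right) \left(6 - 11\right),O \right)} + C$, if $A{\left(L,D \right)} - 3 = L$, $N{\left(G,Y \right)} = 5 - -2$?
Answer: $20$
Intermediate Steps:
$N{\left(G,Y \right)} = 7$ ($N{\left(G,Y \right)} = 5 + 2 = 7$)
$O = -56$ ($O = \left(-4\right) 2 \cdot 7 = \left(-8\right) 7 = -56$)
$A{\left(L,D \right)} = 3 + L$
$C = 27$
$A{\left(\left(12 - 10\right) \left(6 - 11\right),O \right)} + C = \left(3 + \left(12 - 10\right) \left(6 - 11\right)\right) + 27 = \left(3 + 2 \left(-5\right)\right) + 27 = \left(3 - 10\right) + 27 = -7 + 27 = 20$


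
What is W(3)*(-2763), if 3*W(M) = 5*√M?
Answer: -4605*√3 ≈ -7976.1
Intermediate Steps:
W(M) = 5*√M/3 (W(M) = (5*√M)/3 = 5*√M/3)
W(3)*(-2763) = (5*√3/3)*(-2763) = -4605*√3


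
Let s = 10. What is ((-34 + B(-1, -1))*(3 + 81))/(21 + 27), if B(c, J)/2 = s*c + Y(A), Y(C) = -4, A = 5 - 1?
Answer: -217/2 ≈ -108.50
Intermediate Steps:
A = 4
B(c, J) = -8 + 20*c (B(c, J) = 2*(10*c - 4) = 2*(-4 + 10*c) = -8 + 20*c)
((-34 + B(-1, -1))*(3 + 81))/(21 + 27) = ((-34 + (-8 + 20*(-1)))*(3 + 81))/(21 + 27) = ((-34 + (-8 - 20))*84)/48 = ((-34 - 28)*84)*(1/48) = -62*84*(1/48) = -5208*1/48 = -217/2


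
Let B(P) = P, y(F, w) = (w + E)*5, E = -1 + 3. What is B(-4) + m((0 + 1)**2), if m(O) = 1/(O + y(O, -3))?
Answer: -17/4 ≈ -4.2500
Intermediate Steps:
E = 2
y(F, w) = 10 + 5*w (y(F, w) = (w + 2)*5 = (2 + w)*5 = 10 + 5*w)
m(O) = 1/(-5 + O) (m(O) = 1/(O + (10 + 5*(-3))) = 1/(O + (10 - 15)) = 1/(O - 5) = 1/(-5 + O))
B(-4) + m((0 + 1)**2) = -4 + 1/(-5 + (0 + 1)**2) = -4 + 1/(-5 + 1**2) = -4 + 1/(-5 + 1) = -4 + 1/(-4) = -4 - 1/4 = -17/4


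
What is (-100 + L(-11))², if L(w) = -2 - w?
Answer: 8281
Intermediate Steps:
(-100 + L(-11))² = (-100 + (-2 - 1*(-11)))² = (-100 + (-2 + 11))² = (-100 + 9)² = (-91)² = 8281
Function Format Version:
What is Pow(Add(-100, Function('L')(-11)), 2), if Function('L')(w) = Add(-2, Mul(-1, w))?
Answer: 8281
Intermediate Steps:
Pow(Add(-100, Function('L')(-11)), 2) = Pow(Add(-100, Add(-2, Mul(-1, -11))), 2) = Pow(Add(-100, Add(-2, 11)), 2) = Pow(Add(-100, 9), 2) = Pow(-91, 2) = 8281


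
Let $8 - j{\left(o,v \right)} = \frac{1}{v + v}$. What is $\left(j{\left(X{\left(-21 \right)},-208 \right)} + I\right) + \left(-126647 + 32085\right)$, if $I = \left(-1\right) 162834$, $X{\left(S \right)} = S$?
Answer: $- \frac{107073407}{416} \approx -2.5739 \cdot 10^{5}$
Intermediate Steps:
$j{\left(o,v \right)} = 8 - \frac{1}{2 v}$ ($j{\left(o,v \right)} = 8 - \frac{1}{v + v} = 8 - \frac{1}{2 v}$)
$I = -162834$
$\left(j{\left(X{\left(-21 \right)},-208 \right)} + I\right) + \left(-126647 + 32085\right) = \left(\left(8 - \frac{1}{2 \left(-208\right)}\right) - 162834\right) + \left(-126647 + 32085\right) = \left(\left(8 - - \frac{1}{416}\right) - 162834\right) - 94562 = \left(\left(8 + \frac{1}{416}\right) - 162834\right) - 94562 = \left(\frac{3329}{416} - 162834\right) - 94562 = - \frac{67735615}{416} - 94562 = - \frac{107073407}{416}$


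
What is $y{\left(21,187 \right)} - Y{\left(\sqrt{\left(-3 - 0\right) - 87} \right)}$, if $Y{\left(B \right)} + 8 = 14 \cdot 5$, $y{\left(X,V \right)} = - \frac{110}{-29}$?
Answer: $- \frac{1688}{29} \approx -58.207$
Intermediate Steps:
$y{\left(X,V \right)} = \frac{110}{29}$ ($y{\left(X,V \right)} = \left(-110\right) \left(- \frac{1}{29}\right) = \frac{110}{29}$)
$Y{\left(B \right)} = 62$ ($Y{\left(B \right)} = -8 + 14 \cdot 5 = -8 + 70 = 62$)
$y{\left(21,187 \right)} - Y{\left(\sqrt{\left(-3 - 0\right) - 87} \right)} = \frac{110}{29} - 62 = - \frac{1688}{29}$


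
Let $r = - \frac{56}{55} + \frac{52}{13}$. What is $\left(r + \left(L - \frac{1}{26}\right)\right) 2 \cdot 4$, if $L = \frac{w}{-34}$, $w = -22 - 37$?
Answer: $\frac{454952}{12155} \approx 37.429$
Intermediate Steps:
$w = -59$ ($w = -22 - 37 = -59$)
$r = \frac{164}{55}$ ($r = \left(-56\right) \frac{1}{55} + 52 \cdot \frac{1}{13} = - \frac{56}{55} + 4 = \frac{164}{55} \approx 2.9818$)
$L = \frac{59}{34}$ ($L = - \frac{59}{-34} = \left(-59\right) \left(- \frac{1}{34}\right) = \frac{59}{34} \approx 1.7353$)
$\left(r + \left(L - \frac{1}{26}\right)\right) 2 \cdot 4 = \left(\frac{164}{55} + \left(\frac{59}{34} - \frac{1}{26}\right)\right) 2 \cdot 4 = \left(\frac{164}{55} + \left(\frac{59}{34} - \frac{1}{26}\right)\right) 8 = \left(\frac{164}{55} + \frac{375}{221}\right) 8 = \frac{56869}{12155} \cdot 8 = \frac{454952}{12155}$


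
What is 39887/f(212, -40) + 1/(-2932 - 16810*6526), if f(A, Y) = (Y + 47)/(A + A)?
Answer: 2178890707897689/901854044 ≈ 2.4160e+6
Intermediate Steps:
f(A, Y) = (47 + Y)/(2*A) (f(A, Y) = (47 + Y)/((2*A)) = (47 + Y)*(1/(2*A)) = (47 + Y)/(2*A))
39887/f(212, -40) + 1/(-2932 - 16810*6526) = 39887/(((1/2)*(47 - 40)/212)) + 1/(-2932 - 16810*6526) = 39887/(((1/2)*(1/212)*7)) + (1/6526)/(-19742) = 39887/(7/424) - 1/19742*1/6526 = 39887*(424/7) - 1/128836292 = 16912088/7 - 1/128836292 = 2178890707897689/901854044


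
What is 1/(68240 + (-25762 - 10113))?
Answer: 1/32365 ≈ 3.0898e-5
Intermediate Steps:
1/(68240 + (-25762 - 10113)) = 1/(68240 - 35875) = 1/32365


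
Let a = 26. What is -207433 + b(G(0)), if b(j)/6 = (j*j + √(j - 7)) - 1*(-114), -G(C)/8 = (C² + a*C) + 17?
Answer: -95773 + 6*I*√143 ≈ -95773.0 + 71.75*I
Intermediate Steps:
G(C) = -136 - 208*C - 8*C² (G(C) = -8*((C² + 26*C) + 17) = -8*(17 + C² + 26*C) = -136 - 208*C - 8*C²)
b(j) = 684 + 6*j² + 6*√(-7 + j) (b(j) = 6*((j*j + √(j - 7)) - 1*(-114)) = 6*((j² + √(-7 + j)) + 114) = 6*(114 + j² + √(-7 + j)) = 684 + 6*j² + 6*√(-7 + j))
-207433 + b(G(0)) = -207433 + (684 + 6*(-136 - 208*0 - 8*0²)² + 6*√(-7 + (-136 - 208*0 - 8*0²))) = -207433 + (684 + 6*(-136 + 0 - 8*0)² + 6*√(-7 + (-136 + 0 - 8*0))) = -207433 + (684 + 6*(-136 + 0 + 0)² + 6*√(-7 + (-136 + 0 + 0))) = -207433 + (684 + 6*(-136)² + 6*√(-7 - 136)) = -207433 + (684 + 6*18496 + 6*√(-143)) = -207433 + (684 + 110976 + 6*(I*√143)) = -207433 + (684 + 110976 + 6*I*√143) = -207433 + (111660 + 6*I*√143) = -95773 + 6*I*√143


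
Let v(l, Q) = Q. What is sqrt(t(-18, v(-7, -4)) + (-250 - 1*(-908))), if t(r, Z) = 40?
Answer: sqrt(698) ≈ 26.420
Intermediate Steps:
sqrt(t(-18, v(-7, -4)) + (-250 - 1*(-908))) = sqrt(40 + (-250 - 1*(-908))) = sqrt(40 + (-250 + 908)) = sqrt(40 + 658) = sqrt(698)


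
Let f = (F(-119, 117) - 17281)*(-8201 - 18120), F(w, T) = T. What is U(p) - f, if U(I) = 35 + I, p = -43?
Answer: -451773652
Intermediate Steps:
f = 451773644 (f = (117 - 17281)*(-8201 - 18120) = -17164*(-26321) = 451773644)
U(p) - f = (35 - 43) - 1*451773644 = -8 - 451773644 = -451773652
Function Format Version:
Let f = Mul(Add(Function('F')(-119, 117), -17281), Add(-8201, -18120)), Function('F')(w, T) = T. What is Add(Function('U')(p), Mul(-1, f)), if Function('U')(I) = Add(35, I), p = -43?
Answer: -451773652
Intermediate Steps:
f = 451773644 (f = Mul(Add(117, -17281), Add(-8201, -18120)) = Mul(-17164, -26321) = 451773644)
Add(Function('U')(p), Mul(-1, f)) = Add(Add(35, -43), Mul(-1, 451773644)) = Add(-8, -451773644) = -451773652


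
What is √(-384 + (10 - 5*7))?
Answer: I*√409 ≈ 20.224*I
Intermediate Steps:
√(-384 + (10 - 5*7)) = √(-384 + (10 - 35)) = √(-384 - 25) = √(-409) = I*√409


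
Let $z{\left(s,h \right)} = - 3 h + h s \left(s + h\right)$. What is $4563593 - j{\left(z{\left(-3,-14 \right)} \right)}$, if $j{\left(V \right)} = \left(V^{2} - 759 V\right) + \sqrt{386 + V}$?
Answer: $3601961 - i \sqrt{286} \approx 3.602 \cdot 10^{6} - 16.912 i$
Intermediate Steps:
$z{\left(s,h \right)} = - 3 h + h s \left(h + s\right)$
$j{\left(V \right)} = V^{2} + \sqrt{386 + V} - 759 V$
$4563593 - j{\left(z{\left(-3,-14 \right)} \right)} = 4563593 - \left(\left(- 14 \left(-3 + \left(-3\right)^{2} - -42\right)\right)^{2} + \sqrt{386 - 14 \left(-3 + \left(-3\right)^{2} - -42\right)} - 759 \left(- 14 \left(-3 + \left(-3\right)^{2} - -42\right)\right)\right) = 4563593 - \left(\left(- 14 \left(-3 + 9 + 42\right)\right)^{2} + \sqrt{386 - 14 \left(-3 + 9 + 42\right)} - 759 \left(- 14 \left(-3 + 9 + 42\right)\right)\right) = 4563593 - \left(\left(\left(-14\right) 48\right)^{2} + \sqrt{386 - 672} - 759 \left(\left(-14\right) 48\right)\right) = 4563593 - \left(\left(-672\right)^{2} + \sqrt{386 - 672} - -510048\right) = 4563593 - \left(451584 + \sqrt{-286} + 510048\right) = 4563593 - \left(451584 + i \sqrt{286} + 510048\right) = 4563593 - \left(961632 + i \sqrt{286}\right) = 3601961 - i \sqrt{286}$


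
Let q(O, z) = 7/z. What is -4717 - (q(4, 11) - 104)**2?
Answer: -1863526/121 ≈ -15401.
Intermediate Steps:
-4717 - (q(4, 11) - 104)**2 = -4717 - (7/11 - 104)**2 = -4717 - (-1137/11)**2 = -4717 - 1*1292769/121 = -4717 - 1292769/121 = -1863526/121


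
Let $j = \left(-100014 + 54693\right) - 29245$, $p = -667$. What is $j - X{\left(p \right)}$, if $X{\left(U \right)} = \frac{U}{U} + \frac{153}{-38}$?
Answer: $- \frac{2833393}{38} \approx -74563.0$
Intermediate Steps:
$X{\left(U \right)} = - \frac{115}{38}$ ($X{\left(U \right)} = 1 + 153 \left(- \frac{1}{38}\right) = 1 - \frac{153}{38} = - \frac{115}{38}$)
$j = -74566$ ($j = -45321 - 29245 = -74566$)
$j - X{\left(p \right)} = -74566 - - \frac{115}{38} = -74566 + \frac{115}{38} = - \frac{2833393}{38}$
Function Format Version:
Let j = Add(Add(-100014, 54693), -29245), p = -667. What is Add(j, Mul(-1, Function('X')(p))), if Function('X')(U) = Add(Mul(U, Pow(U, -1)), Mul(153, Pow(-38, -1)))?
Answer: Rational(-2833393, 38) ≈ -74563.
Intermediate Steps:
Function('X')(U) = Rational(-115, 38) (Function('X')(U) = Add(1, Mul(153, Rational(-1, 38))) = Add(1, Rational(-153, 38)) = Rational(-115, 38))
j = -74566 (j = Add(-45321, -29245) = -74566)
Add(j, Mul(-1, Function('X')(p))) = Add(-74566, Mul(-1, Rational(-115, 38))) = Add(-74566, Rational(115, 38)) = Rational(-2833393, 38)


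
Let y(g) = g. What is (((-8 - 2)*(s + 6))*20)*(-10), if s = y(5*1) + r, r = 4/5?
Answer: 23600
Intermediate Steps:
r = ⅘ (r = 4*(⅕) = ⅘ ≈ 0.80000)
s = 29/5 (s = 5*1 + ⅘ = 5 + ⅘ = 29/5 ≈ 5.8000)
(((-8 - 2)*(s + 6))*20)*(-10) = (((-8 - 2)*(29/5 + 6))*20)*(-10) = (-10*59/5*20)*(-10) = -118*20*(-10) = -2360*(-10) = 23600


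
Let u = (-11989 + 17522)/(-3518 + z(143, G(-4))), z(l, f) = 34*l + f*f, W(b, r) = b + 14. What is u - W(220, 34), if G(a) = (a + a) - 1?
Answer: -327917/1425 ≈ -230.12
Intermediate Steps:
W(b, r) = 14 + b
G(a) = -1 + 2*a (G(a) = 2*a - 1 = -1 + 2*a)
z(l, f) = f² + 34*l (z(l, f) = 34*l + f² = f² + 34*l)
u = 5533/1425 (u = (-11989 + 17522)/(-3518 + ((-1 + 2*(-4))² + 34*143)) = 5533/(-3518 + ((-1 - 8)² + 4862)) = 5533/(-3518 + ((-9)² + 4862)) = 5533/(-3518 + (81 + 4862)) = 5533/(-3518 + 4943) = 5533/1425 ≈ 3.8828)
u - W(220, 34) = 5533/1425 - (14 + 220) = 5533/1425 - 1*234 = 5533/1425 - 234 = -327917/1425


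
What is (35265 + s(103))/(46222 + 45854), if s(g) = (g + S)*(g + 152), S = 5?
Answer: 20935/30692 ≈ 0.68210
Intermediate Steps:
s(g) = (5 + g)*(152 + g) (s(g) = (g + 5)*(g + 152) = (5 + g)*(152 + g))
(35265 + s(103))/(46222 + 45854) = (35265 + (760 + 103² + 157*103))/(46222 + 45854) = (35265 + (760 + 10609 + 16171))/92076 = (35265 + 27540)*(1/92076) = 62805*(1/92076) = 20935/30692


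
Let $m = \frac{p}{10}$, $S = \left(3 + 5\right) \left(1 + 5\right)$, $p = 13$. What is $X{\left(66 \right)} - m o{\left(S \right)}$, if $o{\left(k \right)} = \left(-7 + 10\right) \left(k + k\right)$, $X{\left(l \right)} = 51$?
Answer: $- \frac{1617}{5} \approx -323.4$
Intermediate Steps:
$S = 48$ ($S = 8 \cdot 6 = 48$)
$o{\left(k \right)} = 6 k$ ($o{\left(k \right)} = 3 \cdot 2 k = 6 k$)
$m = \frac{13}{10} \approx 1.3$
$X{\left(66 \right)} - m o{\left(S \right)} = 51 - \frac{13 \cdot 6 \cdot 48}{10} = 51 - \frac{13}{10} \cdot 288 = 51 - \frac{1872}{5} = - \frac{1617}{5}$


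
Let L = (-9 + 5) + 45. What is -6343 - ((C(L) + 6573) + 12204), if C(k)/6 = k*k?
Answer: -35206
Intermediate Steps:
L = 41 (L = -4 + 45 = 41)
C(k) = 6*k**2 (C(k) = 6*(k*k) = 6*k**2)
-6343 - ((C(L) + 6573) + 12204) = -6343 - ((6*41**2 + 6573) + 12204) = -6343 - ((6*1681 + 6573) + 12204) = -6343 - ((10086 + 6573) + 12204) = -6343 - (16659 + 12204) = -6343 - 1*28863 = -6343 - 28863 = -35206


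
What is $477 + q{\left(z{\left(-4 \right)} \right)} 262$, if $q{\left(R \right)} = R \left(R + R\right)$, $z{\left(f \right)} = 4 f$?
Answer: $134621$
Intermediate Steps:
$q{\left(R \right)} = 2 R^{2}$ ($q{\left(R \right)} = R 2 R = 2 R^{2}$)
$477 + q{\left(z{\left(-4 \right)} \right)} 262 = 477 + 2 \left(4 \left(-4\right)\right)^{2} \cdot 262 = 477 + 2 \left(-16\right)^{2} \cdot 262 = 477 + 2 \cdot 256 \cdot 262 = 477 + 512 \cdot 262 = 477 + 134144 = 134621$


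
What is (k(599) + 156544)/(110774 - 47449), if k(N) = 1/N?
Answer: 93769857/37931675 ≈ 2.4721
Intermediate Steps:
(k(599) + 156544)/(110774 - 47449) = (1/599 + 156544)/(110774 - 47449) = (1/599 + 156544)/63325 = (93769857/599)*(1/63325) = 93769857/37931675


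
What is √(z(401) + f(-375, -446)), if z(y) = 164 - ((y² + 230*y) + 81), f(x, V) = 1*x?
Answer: 3*I*√28147 ≈ 503.31*I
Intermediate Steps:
f(x, V) = x
z(y) = 83 - y² - 230*y (z(y) = 164 - (81 + y² + 230*y) = 164 + (-81 - y² - 230*y) = 83 - y² - 230*y)
√(z(401) + f(-375, -446)) = √((83 - 1*401² - 230*401) - 375) = √((83 - 1*160801 - 92230) - 375) = √((83 - 160801 - 92230) - 375) = √(-252948 - 375) = √(-253323) = 3*I*√28147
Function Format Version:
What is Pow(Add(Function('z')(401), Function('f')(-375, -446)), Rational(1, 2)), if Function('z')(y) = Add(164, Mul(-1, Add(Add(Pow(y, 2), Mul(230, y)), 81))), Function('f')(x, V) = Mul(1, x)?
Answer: Mul(3, I, Pow(28147, Rational(1, 2))) ≈ Mul(503.31, I)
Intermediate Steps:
Function('f')(x, V) = x
Function('z')(y) = Add(83, Mul(-1, Pow(y, 2)), Mul(-230, y)) (Function('z')(y) = Add(164, Mul(-1, Add(81, Pow(y, 2), Mul(230, y)))) = Add(164, Add(-81, Mul(-1, Pow(y, 2)), Mul(-230, y))) = Add(83, Mul(-1, Pow(y, 2)), Mul(-230, y)))
Pow(Add(Function('z')(401), Function('f')(-375, -446)), Rational(1, 2)) = Pow(Add(Add(83, Mul(-1, Pow(401, 2)), Mul(-230, 401)), -375), Rational(1, 2)) = Pow(Add(Add(83, Mul(-1, 160801), -92230), -375), Rational(1, 2)) = Pow(Add(Add(83, -160801, -92230), -375), Rational(1, 2)) = Pow(Add(-252948, -375), Rational(1, 2)) = Pow(-253323, Rational(1, 2)) = Mul(3, I, Pow(28147, Rational(1, 2)))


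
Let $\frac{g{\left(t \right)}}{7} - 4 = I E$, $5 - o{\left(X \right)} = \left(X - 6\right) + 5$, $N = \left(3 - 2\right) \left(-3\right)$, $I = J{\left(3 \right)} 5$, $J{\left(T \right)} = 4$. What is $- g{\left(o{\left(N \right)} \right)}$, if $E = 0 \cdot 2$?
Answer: $-28$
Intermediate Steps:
$E = 0$
$I = 20$ ($I = 4 \cdot 5 = 20$)
$N = -3$ ($N = 1 \left(-3\right) = -3$)
$o{\left(X \right)} = 6 - X$ ($o{\left(X \right)} = 5 - \left(\left(X - 6\right) + 5\right) = 5 - \left(\left(-6 + X\right) + 5\right) = 5 - \left(-1 + X\right) = 6 - X$)
$g{\left(t \right)} = 28$ ($g{\left(t \right)} = 28 + 7 \cdot 20 \cdot 0 = 28 + 7 \cdot 0 = 28 + 0 = 28$)
$- g{\left(o{\left(N \right)} \right)} = \left(-1\right) 28 = -28$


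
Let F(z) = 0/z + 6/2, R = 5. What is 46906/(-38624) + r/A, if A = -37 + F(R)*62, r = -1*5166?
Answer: -103260289/2877488 ≈ -35.886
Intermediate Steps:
F(z) = 3 (F(z) = 0 + 6*(½) = 0 + 3 = 3)
r = -5166
A = 149 (A = -37 + 3*62 = -37 + 186 = 149)
46906/(-38624) + r/A = 46906/(-38624) - 5166/149 = 46906*(-1/38624) - 5166*1/149 = -23453/19312 - 5166/149 = -103260289/2877488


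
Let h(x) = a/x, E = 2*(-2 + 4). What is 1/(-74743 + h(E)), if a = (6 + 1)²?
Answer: -4/298923 ≈ -1.3381e-5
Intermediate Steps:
E = 4 (E = 2*2 = 4)
a = 49 (a = 7² = 49)
h(x) = 49/x
1/(-74743 + h(E)) = 1/(-74743 + 49/4) = 1/(-298923/4) = -4/298923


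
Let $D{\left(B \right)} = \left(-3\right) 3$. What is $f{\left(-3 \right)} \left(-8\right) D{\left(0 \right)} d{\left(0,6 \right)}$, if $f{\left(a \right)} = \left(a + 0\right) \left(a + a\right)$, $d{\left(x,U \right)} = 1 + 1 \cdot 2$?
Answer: $3888$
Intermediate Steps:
$D{\left(B \right)} = -9$
$d{\left(x,U \right)} = 3$ ($d{\left(x,U \right)} = 1 + 2 = 3$)
$f{\left(a \right)} = 2 a^{2}$ ($f{\left(a \right)} = a 2 a = 2 a^{2}$)
$f{\left(-3 \right)} \left(-8\right) D{\left(0 \right)} d{\left(0,6 \right)} = 2 \left(-3\right)^{2} \left(-8\right) \left(\left(-9\right) 3\right) = 2 \cdot 9 \left(-8\right) \left(-27\right) = 18 \left(-8\right) \left(-27\right) = \left(-144\right) \left(-27\right) = 3888$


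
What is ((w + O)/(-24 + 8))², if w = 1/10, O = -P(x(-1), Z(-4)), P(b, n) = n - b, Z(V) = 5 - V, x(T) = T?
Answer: 9801/25600 ≈ 0.38285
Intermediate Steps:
O = -10 (O = -((5 - 1*(-4)) - 1*(-1)) = -((5 + 4) + 1) = -(9 + 1) = -1*10 = -10)
w = ⅒ ≈ 0.10000
((w + O)/(-24 + 8))² = ((⅒ - 10)/(-24 + 8))² = (-99/10/(-16))² = (-99/10*(-1/16))² = (99/160)² = 9801/25600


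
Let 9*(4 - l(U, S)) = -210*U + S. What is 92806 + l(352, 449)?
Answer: 908761/9 ≈ 1.0097e+5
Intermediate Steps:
l(U, S) = 4 - S/9 + 70*U/3 (l(U, S) = 4 - (-210*U + S)/9 = 4 - (S - 210*U)/9 = 4 + (-S/9 + 70*U/3) = 4 - S/9 + 70*U/3)
92806 + l(352, 449) = 92806 + (4 - ⅑*449 + (70/3)*352) = 92806 + (4 - 449/9 + 24640/3) = 92806 + 73507/9 = 908761/9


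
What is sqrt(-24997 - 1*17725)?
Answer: I*sqrt(42722) ≈ 206.69*I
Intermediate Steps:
sqrt(-24997 - 1*17725) = sqrt(-24997 - 17725) = sqrt(-42722) = I*sqrt(42722)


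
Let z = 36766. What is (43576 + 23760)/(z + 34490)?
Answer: 8417/8907 ≈ 0.94499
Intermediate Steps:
(43576 + 23760)/(z + 34490) = (43576 + 23760)/(36766 + 34490) = 67336/71256 = 67336*(1/71256) = 8417/8907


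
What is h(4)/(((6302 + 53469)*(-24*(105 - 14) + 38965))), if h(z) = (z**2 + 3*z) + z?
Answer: 32/2198437151 ≈ 1.4556e-8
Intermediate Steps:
h(z) = z**2 + 4*z
h(4)/(((6302 + 53469)*(-24*(105 - 14) + 38965))) = (4*(4 + 4))/(((6302 + 53469)*(-24*(105 - 14) + 38965))) = (4*8)/((59771*(-24*91 + 38965))) = 32/(59771*(-2184 + 38965)) = 32/(59771*36781) = 32/2198437151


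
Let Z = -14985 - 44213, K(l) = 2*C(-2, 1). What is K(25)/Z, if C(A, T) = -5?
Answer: 5/29599 ≈ 0.00016892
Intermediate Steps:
K(l) = -10 (K(l) = 2*(-5) = -10)
Z = -59198
K(25)/Z = -10/(-59198) = -10*(-1/59198) = 5/29599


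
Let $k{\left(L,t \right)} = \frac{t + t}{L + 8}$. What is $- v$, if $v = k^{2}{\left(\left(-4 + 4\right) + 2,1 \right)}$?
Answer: $- \frac{1}{25} \approx -0.04$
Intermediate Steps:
$k{\left(L,t \right)} = \frac{2 t}{8 + L}$
$v = \frac{1}{25}$ ($v = \left(2 \cdot 1 \frac{1}{8 + \left(\left(-4 + 4\right) + 2\right)}\right)^{2} = \left(2 \cdot 1 \frac{1}{8 + \left(0 + 2\right)}\right)^{2} = \left(2 \cdot 1 \frac{1}{8 + 2}\right)^{2} = \left(2 \cdot 1 \cdot \frac{1}{10}\right)^{2} = \left(\frac{1}{5}\right)^{2} = \frac{1}{25} \approx 0.04$)
$- v = \left(-1\right) \frac{1}{25} = - \frac{1}{25}$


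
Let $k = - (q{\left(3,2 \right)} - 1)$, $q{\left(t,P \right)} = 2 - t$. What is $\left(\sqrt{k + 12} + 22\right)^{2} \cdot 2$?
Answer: $996 + 88 \sqrt{14} \approx 1325.3$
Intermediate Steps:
$k = 2$ ($k = - (\left(2 - 3\right) - 1) = - (-1 - 1) = \left(-1\right) \left(-2\right) = 2$)
$\left(\sqrt{k + 12} + 22\right)^{2} \cdot 2 = \left(\sqrt{2 + 12} + 22\right)^{2} \cdot 2 = \left(\sqrt{14} + 22\right)^{2} \cdot 2 = \left(22 + \sqrt{14}\right)^{2} \cdot 2 = 2 \left(22 + \sqrt{14}\right)^{2}$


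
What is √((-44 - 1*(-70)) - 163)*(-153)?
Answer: -153*I*√137 ≈ -1790.8*I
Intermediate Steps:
√((-44 - 1*(-70)) - 163)*(-153) = √((-44 + 70) - 163)*(-153) = √(26 - 163)*(-153) = √(-137)*(-153) = (I*√137)*(-153) = -153*I*√137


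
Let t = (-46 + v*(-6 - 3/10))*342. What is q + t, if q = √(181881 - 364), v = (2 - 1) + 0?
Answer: -89433/5 + √181517 ≈ -17461.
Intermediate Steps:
v = 1 (v = 1 + 0 = 1)
t = -89433/5 (t = (-46 + 1*(-6 - 3/10))*342 = (-46 + 1*(-63/10))*342 = (-46 - 63/10)*342 = -523/10*342 = -89433/5 ≈ -17887.)
q = √181517 ≈ 426.05
q + t = √181517 - 89433/5 = -89433/5 + √181517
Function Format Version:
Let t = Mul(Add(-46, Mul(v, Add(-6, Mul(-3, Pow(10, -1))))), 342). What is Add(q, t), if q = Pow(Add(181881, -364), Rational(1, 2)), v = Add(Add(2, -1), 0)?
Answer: Add(Rational(-89433, 5), Pow(181517, Rational(1, 2))) ≈ -17461.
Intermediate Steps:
v = 1 (v = Add(1, 0) = 1)
t = Rational(-89433, 5) (t = Mul(Add(-46, Mul(1, Add(-6, Mul(-3, Pow(10, -1))))), 342) = Mul(Add(-46, Mul(1, Add(-6, Mul(-3, Rational(1, 10))))), 342) = Mul(Add(-46, Mul(1, Add(-6, Rational(-3, 10)))), 342) = Mul(Add(-46, Mul(1, Rational(-63, 10))), 342) = Mul(Add(-46, Rational(-63, 10)), 342) = Mul(Rational(-523, 10), 342) = Rational(-89433, 5) ≈ -17887.)
q = Pow(181517, Rational(1, 2)) ≈ 426.05
Add(q, t) = Add(Pow(181517, Rational(1, 2)), Rational(-89433, 5)) = Add(Rational(-89433, 5), Pow(181517, Rational(1, 2)))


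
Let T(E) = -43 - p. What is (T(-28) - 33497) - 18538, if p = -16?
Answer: -52062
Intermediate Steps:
T(E) = -27 (T(E) = -43 - 1*(-16) = -43 + 16 = -27)
(T(-28) - 33497) - 18538 = (-27 - 33497) - 18538 = -33524 - 18538 = -52062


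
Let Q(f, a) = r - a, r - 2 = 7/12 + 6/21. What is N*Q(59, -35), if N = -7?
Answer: -3181/12 ≈ -265.08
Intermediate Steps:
r = 241/84 (r = 2 + (7/12 + 6/21) = 2 + (7*(1/12) + 6*(1/21)) = 2 + (7/12 + 2/7) = 2 + 73/84 = 241/84 ≈ 2.8690)
Q(f, a) = 241/84 - a
N*Q(59, -35) = -7*(241/84 - 1*(-35)) = -7*(241/84 + 35) = -7*3181/84 = -3181/12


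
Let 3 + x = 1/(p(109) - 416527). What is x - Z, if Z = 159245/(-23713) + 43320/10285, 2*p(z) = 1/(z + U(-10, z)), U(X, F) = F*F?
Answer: -241872172401325190/487206563209134219 ≈ -0.49645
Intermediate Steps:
U(X, F) = F²
p(z) = 1/(2*(z + z²))
x = -29964976357/9988317459 (x = -3 + 1/((½)/(109*(1 + 109)) - 416527) = -3 + 1/((½)*(1/109)/110 - 416527) = -3 + 1/((½)*(1/109)*(1/110) - 416527) = -3 + 1/(1/23980 - 416527) = -3 + 1/(-9988317459/23980) = -3 - 23980/9988317459 = -29964976357/9988317459 ≈ -3.0000)
Z = -122117533/48777641 (Z = 159245*(-1/23713) + 43320*(1/10285) = -159245/23713 + 8664/2057 = -122117533/48777641 ≈ -2.5036)
x - Z = -29964976357/9988317459 - 1*(-122117533/48777641) = -29964976357/9988317459 + 122117533/48777641 = -241872172401325190/487206563209134219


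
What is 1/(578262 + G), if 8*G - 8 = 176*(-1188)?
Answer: 1/552127 ≈ 1.8112e-6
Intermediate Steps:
G = -26135 (G = 1 + (176*(-1188))/8 = 1 + (1/8)*(-209088) = 1 - 26136 = -26135)
1/(578262 + G) = 1/(578262 - 26135) = 1/552127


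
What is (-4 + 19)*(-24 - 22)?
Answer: -690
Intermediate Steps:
(-4 + 19)*(-24 - 22) = 15*(-46) = -690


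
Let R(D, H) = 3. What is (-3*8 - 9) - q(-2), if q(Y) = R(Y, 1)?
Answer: -36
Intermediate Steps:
q(Y) = 3
(-3*8 - 9) - q(-2) = (-3*8 - 9) - 1*3 = (-24 - 9) - 3 = -33 - 3 = -36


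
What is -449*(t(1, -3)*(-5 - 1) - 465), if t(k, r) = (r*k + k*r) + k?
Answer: 195315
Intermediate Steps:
t(k, r) = k + 2*k*r (t(k, r) = (k*r + k*r) + k = 2*k*r + k = k + 2*k*r)
-449*(t(1, -3)*(-5 - 1) - 465) = -449*((1*(1 + 2*(-3)))*(-5 - 1) - 465) = -449*((1*(1 - 6))*(-6) - 465) = -449*((1*(-5))*(-6) - 465) = -449*(-5*(-6) - 465) = -449*(30 - 465) = -449*(-435) = 195315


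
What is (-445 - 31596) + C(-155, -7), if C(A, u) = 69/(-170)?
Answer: -5447039/170 ≈ -32041.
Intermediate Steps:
C(A, u) = -69/170 (C(A, u) = 69*(-1/170) = -69/170)
(-445 - 31596) + C(-155, -7) = (-445 - 31596) - 69/170 = -32041 - 69/170 = -5447039/170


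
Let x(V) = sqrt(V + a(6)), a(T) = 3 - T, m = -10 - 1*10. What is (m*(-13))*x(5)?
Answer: 260*sqrt(2) ≈ 367.70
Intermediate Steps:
m = -20 (m = -10 - 10 = -20)
x(V) = sqrt(-3 + V) (x(V) = sqrt(V + (3 - 1*6)) = sqrt(V + (3 - 6)) = sqrt(V - 3) = sqrt(-3 + V))
(m*(-13))*x(5) = (-20*(-13))*sqrt(-3 + 5) = 260*sqrt(2)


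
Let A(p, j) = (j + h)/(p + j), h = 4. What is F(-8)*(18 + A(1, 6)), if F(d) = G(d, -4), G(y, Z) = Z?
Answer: -544/7 ≈ -77.714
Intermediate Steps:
A(p, j) = (4 + j)/(j + p) (A(p, j) = (j + 4)/(p + j) = (4 + j)/(j + p))
F(d) = -4
F(-8)*(18 + A(1, 6)) = -4*(18 + (4 + 6)/(6 + 1)) = -4*(18 + 10/7) = -4*136/7 = -544/7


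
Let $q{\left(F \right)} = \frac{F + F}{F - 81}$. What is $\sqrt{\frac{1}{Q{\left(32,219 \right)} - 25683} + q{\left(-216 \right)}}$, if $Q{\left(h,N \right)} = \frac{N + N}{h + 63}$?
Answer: $\frac{\sqrt{1047330651739119}}{26833917} \approx 1.206$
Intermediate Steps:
$Q{\left(h,N \right)} = \frac{2 N}{63 + h}$
$q{\left(F \right)} = \frac{2 F}{-81 + F}$
$\sqrt{\frac{1}{Q{\left(32,219 \right)} - 25683} + q{\left(-216 \right)}} = \sqrt{\frac{1}{2 \cdot 219 \frac{1}{63 + 32} - 25683} + 2 \left(-216\right) \frac{1}{-81 - 216}} = \sqrt{\frac{1}{2 \cdot 219 \cdot \frac{1}{95} - 25683} + 2 \left(-216\right) \frac{1}{-297}} = \sqrt{\frac{1}{2 \cdot 219 \cdot \frac{1}{95} - 25683} + 2 \left(-216\right) \left(- \frac{1}{297}\right)} = \sqrt{\frac{1}{\frac{438}{95} - 25683} + \frac{16}{11}} = \sqrt{\frac{1}{- \frac{2439447}{95}} + \frac{16}{11}} = \sqrt{- \frac{95}{2439447} + \frac{16}{11}} = \sqrt{\frac{39030107}{26833917}} = \frac{\sqrt{1047330651739119}}{26833917}$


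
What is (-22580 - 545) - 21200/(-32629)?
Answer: -754524425/32629 ≈ -23124.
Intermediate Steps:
(-22580 - 545) - 21200/(-32629) = -23125 - 21200*(-1/32629) = -23125 + 21200/32629 = -754524425/32629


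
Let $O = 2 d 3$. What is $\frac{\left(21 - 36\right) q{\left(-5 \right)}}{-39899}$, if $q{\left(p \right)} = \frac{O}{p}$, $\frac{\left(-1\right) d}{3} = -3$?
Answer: $- \frac{162}{39899} \approx -0.0040603$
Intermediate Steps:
$d = 9$ ($d = \left(-3\right) \left(-3\right) = 9$)
$O = 54$ ($O = 2 \cdot 9 \cdot 3 = 18 \cdot 3 = 54$)
$q{\left(p \right)} = \frac{54}{p}$
$\frac{\left(21 - 36\right) q{\left(-5 \right)}}{-39899} = \frac{\left(21 - 36\right) \frac{54}{-5}}{-39899} = - 15 \cdot 54 \left(- \frac{1}{5}\right) \left(- \frac{1}{39899}\right) = \left(-15\right) \left(- \frac{54}{5}\right) \left(- \frac{1}{39899}\right) = 162 \left(- \frac{1}{39899}\right) = - \frac{162}{39899}$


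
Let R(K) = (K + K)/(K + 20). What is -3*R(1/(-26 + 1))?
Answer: 6/499 ≈ 0.012024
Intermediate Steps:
R(K) = 2*K/(20 + K) (R(K) = (2*K)/(20 + K) = 2*K/(20 + K))
-3*R(1/(-26 + 1)) = -6/((-26 + 1)*(20 + 1/(-26 + 1))) = -6/((-25)*(20 + 1/(-25))) = -6*(-1)/(25*(20 - 1/25)) = -6*(-1)/(25*499/25) = -6*(-1)*25/(25*499) = -3*(-2/499) = 6/499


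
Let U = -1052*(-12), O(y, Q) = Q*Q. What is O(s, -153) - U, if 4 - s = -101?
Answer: 10785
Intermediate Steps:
s = 105 (s = 4 - 1*(-101) = 4 + 101 = 105)
O(y, Q) = Q**2
U = 12624
O(s, -153) - U = (-153)**2 - 1*12624 = 23409 - 12624 = 10785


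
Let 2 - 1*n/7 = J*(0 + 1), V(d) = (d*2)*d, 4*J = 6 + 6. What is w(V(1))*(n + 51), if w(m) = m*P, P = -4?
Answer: -352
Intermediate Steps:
J = 3 (J = (6 + 6)/4 = (1/4)*12 = 3)
V(d) = 2*d**2 (V(d) = (2*d)*d = 2*d**2)
n = -7 (n = 14 - 21*(0 + 1) = 14 - 21 = -7)
w(m) = -4*m (w(m) = m*(-4) = -4*m)
w(V(1))*(n + 51) = (-8*1**2)*(-7 + 51) = -8*44 = -352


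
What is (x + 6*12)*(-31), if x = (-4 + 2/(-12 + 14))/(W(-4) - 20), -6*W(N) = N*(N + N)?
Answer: -169911/76 ≈ -2235.7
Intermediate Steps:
W(N) = -N**2/3 (W(N) = -N*(N + N)/6 = -N*2*N/6 = -N**2/3)
x = 9/76 (x = (-4 + 2/(-12 + 14))/(-1/3*(-4)**2 - 20) = (-4 + 2/2)/(-1/3*16 - 20) = (-4 + (1/2)*2)/(-16/3 - 20) = (-4 + 1)/(-76/3) = -3*(-3/76) = 9/76 ≈ 0.11842)
(x + 6*12)*(-31) = (9/76 + 6*12)*(-31) = (9/76 + 72)*(-31) = (5481/76)*(-31) = -169911/76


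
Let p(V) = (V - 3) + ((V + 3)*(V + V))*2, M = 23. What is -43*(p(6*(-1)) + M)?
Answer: -3698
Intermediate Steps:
p(V) = -3 + V + 4*V*(3 + V) (p(V) = (-3 + V) + ((3 + V)*(2*V))*2 = (-3 + V) + (2*V*(3 + V))*2 = (-3 + V) + 4*V*(3 + V) = -3 + V + 4*V*(3 + V))
-43*(p(6*(-1)) + M) = -43*((-3 + 4*(6*(-1))² + 13*(6*(-1))) + 23) = -43*((-3 + 4*(-6)² + 13*(-6)) + 23) = -43*((-3 + 4*36 - 78) + 23) = -43*((-3 + 144 - 78) + 23) = -43*(63 + 23) = -43*86 = -3698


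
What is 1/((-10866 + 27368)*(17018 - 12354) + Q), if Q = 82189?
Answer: 1/77047517 ≈ 1.2979e-8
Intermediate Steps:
1/((-10866 + 27368)*(17018 - 12354) + Q) = 1/((-10866 + 27368)*(17018 - 12354) + 82189) = 1/(16502*4664 + 82189) = 1/(76965328 + 82189) = 1/77047517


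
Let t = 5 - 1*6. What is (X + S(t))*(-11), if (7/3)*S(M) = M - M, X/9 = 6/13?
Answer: -594/13 ≈ -45.692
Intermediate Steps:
X = 54/13 (X = 9*(6/13) = 54/13 ≈ 4.1538)
t = -1 (t = 5 - 6 = -1)
S(M) = 0 (S(M) = 3*(M - M)/7 = (3/7)*0 = 0)
(X + S(t))*(-11) = (54/13 + 0)*(-11) = (54/13)*(-11) = -594/13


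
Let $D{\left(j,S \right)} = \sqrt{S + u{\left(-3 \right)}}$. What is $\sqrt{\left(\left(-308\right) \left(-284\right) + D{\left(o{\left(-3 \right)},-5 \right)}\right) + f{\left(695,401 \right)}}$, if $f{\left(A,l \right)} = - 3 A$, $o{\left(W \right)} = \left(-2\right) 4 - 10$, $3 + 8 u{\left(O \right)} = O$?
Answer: $\frac{\sqrt{341548 + 2 i \sqrt{23}}}{2} \approx 292.21 + 0.0041031 i$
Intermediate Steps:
$u{\left(O \right)} = - \frac{3}{8} + \frac{O}{8}$
$o{\left(W \right)} = -18$ ($o{\left(W \right)} = -8 - 10 = -18$)
$D{\left(j,S \right)} = \sqrt{- \frac{3}{4} + S}$ ($D{\left(j,S \right)} = \sqrt{S + \left(- \frac{3}{8} + \frac{1}{8} \left(-3\right)\right)} = \sqrt{S - \frac{3}{4}} = \sqrt{- \frac{3}{4} + S}$)
$\sqrt{\left(\left(-308\right) \left(-284\right) + D{\left(o{\left(-3 \right)},-5 \right)}\right) + f{\left(695,401 \right)}} = \sqrt{\left(\left(-308\right) \left(-284\right) + \frac{\sqrt{-3 + 4 \left(-5\right)}}{2}\right) - 2085} = \sqrt{\left(87472 + \frac{\sqrt{-3 - 20}}{2}\right) - 2085} = \sqrt{\left(87472 + \frac{\sqrt{-23}}{2}\right) - 2085} = \sqrt{\left(87472 + \frac{i \sqrt{23}}{2}\right) - 2085} = \sqrt{85387 + \frac{i \sqrt{23}}{2}}$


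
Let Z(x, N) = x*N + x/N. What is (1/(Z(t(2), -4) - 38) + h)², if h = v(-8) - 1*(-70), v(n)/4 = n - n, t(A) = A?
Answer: 42354064/8649 ≈ 4897.0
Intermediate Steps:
v(n) = 0 (v(n) = 4*(n - n) = 4*0 = 0)
Z(x, N) = N*x + x/N
h = 70 (h = 0 - 1*(-70) = 0 + 70 = 70)
(1/(Z(t(2), -4) - 38) + h)² = (1/((-4*2 + 2/(-4)) - 38) + 70)² = (1/((-8 + 2*(-¼)) - 38) + 70)² = (1/((-8 - ½) - 38) + 70)² = (1/(-17/2 - 38) + 70)² = (1/(-93/2) + 70)² = (-2/93 + 70)² = (6508/93)² = 42354064/8649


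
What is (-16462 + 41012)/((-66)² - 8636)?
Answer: -2455/428 ≈ -5.7360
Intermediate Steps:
(-16462 + 41012)/((-66)² - 8636) = 24550/(4356 - 8636) = 24550/(-4280) = 24550*(-1/4280) = -2455/428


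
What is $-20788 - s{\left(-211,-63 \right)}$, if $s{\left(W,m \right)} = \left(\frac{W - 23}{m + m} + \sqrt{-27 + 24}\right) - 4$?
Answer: $- \frac{145501}{7} - i \sqrt{3} \approx -20786.0 - 1.732 i$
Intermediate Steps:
$s{\left(W,m \right)} = -4 + i \sqrt{3} + \frac{-23 + W}{2 m}$ ($s{\left(W,m \right)} = \left(\frac{-23 + W}{2 m} + \sqrt{-3}\right) - 4 = \left(\left(-23 + W\right) \frac{1}{2 m} + i \sqrt{3}\right) - 4 = \left(\frac{-23 + W}{2 m} + i \sqrt{3}\right) - 4 = \left(i \sqrt{3} + \frac{-23 + W}{2 m}\right) - 4 = -4 + i \sqrt{3} + \frac{-23 + W}{2 m}$)
$-20788 - s{\left(-211,-63 \right)} = -20788 - \frac{-23 - 211 - - 126 \left(4 - i \sqrt{3}\right)}{2 \left(-63\right)} = -20788 - \frac{1}{2} \left(- \frac{1}{63}\right) \left(-23 - 211 + \left(504 - 126 i \sqrt{3}\right)\right) = -20788 - \frac{1}{2} \left(- \frac{1}{63}\right) \left(270 - 126 i \sqrt{3}\right) = -20788 - \left(- \frac{15}{7} + i \sqrt{3}\right) = -20788 + \left(\frac{15}{7} - i \sqrt{3}\right) = - \frac{145501}{7} - i \sqrt{3}$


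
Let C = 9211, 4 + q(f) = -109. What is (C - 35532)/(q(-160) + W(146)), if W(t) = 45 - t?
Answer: 26321/214 ≈ 123.00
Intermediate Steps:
q(f) = -113 (q(f) = -4 - 109 = -113)
(C - 35532)/(q(-160) + W(146)) = (9211 - 35532)/(-113 + (45 - 1*146)) = -26321/(-113 + (45 - 146)) = -26321/(-113 - 101) = -26321/(-214) = -26321*(-1/214) = 26321/214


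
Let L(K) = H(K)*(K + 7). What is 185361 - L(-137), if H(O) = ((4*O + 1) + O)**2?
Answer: 61006641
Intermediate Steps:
H(O) = (1 + 5*O)**2 (H(O) = ((1 + 4*O) + O)**2 = (1 + 5*O)**2)
L(K) = (1 + 5*K)**2*(7 + K) (L(K) = (1 + 5*K)**2*(K + 7) = (1 + 5*K)**2*(7 + K))
185361 - L(-137) = 185361 - (1 + 5*(-137))**2*(7 - 137) = 185361 - (1 - 685)**2*(-130) = 185361 - (-684)**2*(-130) = 185361 - 467856*(-130) = 185361 - 1*(-60821280) = 185361 + 60821280 = 61006641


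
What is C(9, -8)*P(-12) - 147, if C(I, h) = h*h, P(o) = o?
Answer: -915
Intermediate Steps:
C(I, h) = h**2
C(9, -8)*P(-12) - 147 = (-8)**2*(-12) - 147 = 64*(-12) - 147 = -768 - 147 = -915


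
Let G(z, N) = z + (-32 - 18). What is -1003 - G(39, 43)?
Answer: -992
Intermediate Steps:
G(z, N) = -50 + z (G(z, N) = z - 50 = -50 + z)
-1003 - G(39, 43) = -1003 - (-50 + 39) = -1003 - 1*(-11) = -1003 + 11 = -992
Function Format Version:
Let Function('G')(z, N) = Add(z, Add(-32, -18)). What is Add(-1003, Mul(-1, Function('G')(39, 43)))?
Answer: -992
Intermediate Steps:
Function('G')(z, N) = Add(-50, z) (Function('G')(z, N) = Add(z, -50) = Add(-50, z))
Add(-1003, Mul(-1, Function('G')(39, 43))) = Add(-1003, Mul(-1, Add(-50, 39))) = Add(-1003, Mul(-1, -11)) = Add(-1003, 11) = -992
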